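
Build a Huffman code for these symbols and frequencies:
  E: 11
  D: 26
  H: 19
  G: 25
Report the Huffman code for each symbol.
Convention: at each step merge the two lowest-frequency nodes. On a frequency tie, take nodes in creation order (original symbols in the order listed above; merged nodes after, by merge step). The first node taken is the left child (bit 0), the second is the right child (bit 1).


Huffman tree construction:
Step 1: Merge E(11) + H(19) = 30
Step 2: Merge G(25) + D(26) = 51
Step 3: Merge (E+H)(30) + (G+D)(51) = 81
Read each symbol's code off the tree from the root (left child = 0, right child = 1).

Codes:
  E: 00 (length 2)
  D: 11 (length 2)
  H: 01 (length 2)
  G: 10 (length 2)
Average code length: 162/81 = 2.0000 bits/symbol


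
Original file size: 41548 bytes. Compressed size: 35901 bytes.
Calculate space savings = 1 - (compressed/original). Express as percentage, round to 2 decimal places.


ratio = compressed/original = 35901/41548 = 0.864085
savings = 1 - ratio = 1 - 0.864085 = 0.135915
as a percentage: 0.135915 * 100 = 13.59%

Space savings = 1 - 35901/41548 = 13.59%


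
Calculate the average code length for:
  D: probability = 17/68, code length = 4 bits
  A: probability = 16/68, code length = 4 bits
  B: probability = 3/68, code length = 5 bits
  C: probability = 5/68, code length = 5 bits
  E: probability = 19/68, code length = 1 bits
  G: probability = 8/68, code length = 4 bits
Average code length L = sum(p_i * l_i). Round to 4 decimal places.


Weighted contributions p_i * l_i:
  D: (17/68) * 4 = 68/68
  A: (16/68) * 4 = 64/68
  B: (3/68) * 5 = 15/68
  C: (5/68) * 5 = 25/68
  E: (19/68) * 1 = 19/68
  G: (8/68) * 4 = 32/68
Sum = (68 + 64 + 15 + 25 + 19 + 32)/68 = 223/68

L = 223/68 = 3.2794 bits/symbol


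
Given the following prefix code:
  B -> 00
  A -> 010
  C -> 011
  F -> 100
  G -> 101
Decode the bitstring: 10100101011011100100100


Decoding step by step:
Bits 101 -> G
Bits 00 -> B
Bits 101 -> G
Bits 011 -> C
Bits 011 -> C
Bits 100 -> F
Bits 100 -> F
Bits 100 -> F


Decoded message: GBGCCFFF


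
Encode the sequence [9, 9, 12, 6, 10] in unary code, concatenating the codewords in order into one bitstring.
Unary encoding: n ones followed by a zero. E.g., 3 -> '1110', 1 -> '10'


Encode each number as n ones followed by a terminating 0:
  9 -> 1111111110 (10 bits)
  9 -> 1111111110 (10 bits)
  12 -> 1111111111110 (13 bits)
  6 -> 1111110 (7 bits)
  10 -> 11111111110 (11 bits)
Total length = 10 + 10 + 13 + 7 + 11 = 51 bits.

Unary([9, 9, 12, 6, 10]) = 111111111011111111101111111111110111111011111111110 (51 bits)


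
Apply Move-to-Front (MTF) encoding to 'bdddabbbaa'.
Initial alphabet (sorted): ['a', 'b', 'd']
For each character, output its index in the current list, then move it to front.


MTF encoding:
'b': index 1 in ['a', 'b', 'd'] -> ['b', 'a', 'd']
'd': index 2 in ['b', 'a', 'd'] -> ['d', 'b', 'a']
'd': index 0 in ['d', 'b', 'a'] -> ['d', 'b', 'a']
'd': index 0 in ['d', 'b', 'a'] -> ['d', 'b', 'a']
'a': index 2 in ['d', 'b', 'a'] -> ['a', 'd', 'b']
'b': index 2 in ['a', 'd', 'b'] -> ['b', 'a', 'd']
'b': index 0 in ['b', 'a', 'd'] -> ['b', 'a', 'd']
'b': index 0 in ['b', 'a', 'd'] -> ['b', 'a', 'd']
'a': index 1 in ['b', 'a', 'd'] -> ['a', 'b', 'd']
'a': index 0 in ['a', 'b', 'd'] -> ['a', 'b', 'd']


Output: [1, 2, 0, 0, 2, 2, 0, 0, 1, 0]


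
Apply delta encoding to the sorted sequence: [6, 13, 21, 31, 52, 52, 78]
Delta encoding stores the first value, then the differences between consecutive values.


First value: 6
Deltas:
  13 - 6 = 7
  21 - 13 = 8
  31 - 21 = 10
  52 - 31 = 21
  52 - 52 = 0
  78 - 52 = 26


Delta encoded: [6, 7, 8, 10, 21, 0, 26]


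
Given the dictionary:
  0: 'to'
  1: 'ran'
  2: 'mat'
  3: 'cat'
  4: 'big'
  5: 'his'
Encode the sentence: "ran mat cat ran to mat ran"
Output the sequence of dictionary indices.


Look up each word in the dictionary:
  'ran' -> 1
  'mat' -> 2
  'cat' -> 3
  'ran' -> 1
  'to' -> 0
  'mat' -> 2
  'ran' -> 1

Encoded: [1, 2, 3, 1, 0, 2, 1]


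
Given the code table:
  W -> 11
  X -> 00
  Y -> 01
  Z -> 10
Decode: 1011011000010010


Decoding:
10 -> Z
11 -> W
01 -> Y
10 -> Z
00 -> X
01 -> Y
00 -> X
10 -> Z


Result: ZWYZXYXZ


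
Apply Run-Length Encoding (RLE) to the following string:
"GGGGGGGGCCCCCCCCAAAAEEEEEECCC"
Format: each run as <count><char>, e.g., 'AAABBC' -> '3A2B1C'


Scanning runs left to right:
  i=0: run of 'G' x 8 -> '8G'
  i=8: run of 'C' x 8 -> '8C'
  i=16: run of 'A' x 4 -> '4A'
  i=20: run of 'E' x 6 -> '6E'
  i=26: run of 'C' x 3 -> '3C'

RLE = 8G8C4A6E3C


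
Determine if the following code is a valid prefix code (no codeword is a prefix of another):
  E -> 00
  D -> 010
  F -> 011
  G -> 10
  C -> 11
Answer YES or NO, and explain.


Checking each pair (does one codeword prefix another?):
  E='00' vs D='010': no prefix
  E='00' vs F='011': no prefix
  E='00' vs G='10': no prefix
  E='00' vs C='11': no prefix
  D='010' vs E='00': no prefix
  D='010' vs F='011': no prefix
  D='010' vs G='10': no prefix
  D='010' vs C='11': no prefix
  F='011' vs E='00': no prefix
  F='011' vs D='010': no prefix
  F='011' vs G='10': no prefix
  F='011' vs C='11': no prefix
  G='10' vs E='00': no prefix
  G='10' vs D='010': no prefix
  G='10' vs F='011': no prefix
  G='10' vs C='11': no prefix
  C='11' vs E='00': no prefix
  C='11' vs D='010': no prefix
  C='11' vs F='011': no prefix
  C='11' vs G='10': no prefix
No violation found over all pairs.

YES -- this is a valid prefix code. No codeword is a prefix of any other codeword.


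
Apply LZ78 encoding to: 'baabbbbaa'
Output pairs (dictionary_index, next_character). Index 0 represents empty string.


LZ78 encoding steps:
Dictionary: {0: ''}
Step 1: w='' (idx 0), next='b' -> output (0, 'b'), add 'b' as idx 1
Step 2: w='' (idx 0), next='a' -> output (0, 'a'), add 'a' as idx 2
Step 3: w='a' (idx 2), next='b' -> output (2, 'b'), add 'ab' as idx 3
Step 4: w='b' (idx 1), next='b' -> output (1, 'b'), add 'bb' as idx 4
Step 5: w='b' (idx 1), next='a' -> output (1, 'a'), add 'ba' as idx 5
Step 6: w='a' (idx 2), end of input -> output (2, '')


Encoded: [(0, 'b'), (0, 'a'), (2, 'b'), (1, 'b'), (1, 'a'), (2, '')]


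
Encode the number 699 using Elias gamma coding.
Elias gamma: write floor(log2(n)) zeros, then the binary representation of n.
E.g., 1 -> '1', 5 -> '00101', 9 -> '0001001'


num_bits = floor(log2(699)) + 1 = 10
leading_zeros = num_bits - 1 = 9
binary(699) = 1010111011

Elias gamma(699) = '000000000' + '1010111011' = 0000000001010111011 (19 bits)


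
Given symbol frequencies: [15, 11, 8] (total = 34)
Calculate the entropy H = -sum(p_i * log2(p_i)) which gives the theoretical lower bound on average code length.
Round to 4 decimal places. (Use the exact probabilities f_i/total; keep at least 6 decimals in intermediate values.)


Per-symbol terms -p_i * log2(p_i) with p_i = f_i/34:
  p = 15/34 = 0.441176: log2(p) = -1.180572, -p*log2(p) = 0.520841
  p = 11/34 = 0.323529: log2(p) = -1.628031, -p*log2(p) = 0.526716
  p = 8/34 = 0.235294: log2(p) = -2.087463, -p*log2(p) = 0.491168
H = 0.520841 + 0.526716 + 0.491168 = 1.538725

H = 1.5387 bits/symbol


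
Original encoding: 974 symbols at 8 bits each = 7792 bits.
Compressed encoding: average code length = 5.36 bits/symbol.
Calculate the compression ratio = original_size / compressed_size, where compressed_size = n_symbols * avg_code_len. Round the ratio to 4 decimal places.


original_size = n_symbols * orig_bits = 974 * 8 = 7792 bits
compressed_size = n_symbols * avg_code_len = 974 * 5.36 = 5220.64 bits
ratio = original_size / compressed_size = 7792 / 5220.64 = 1.4925

Compression ratio = 1.4925


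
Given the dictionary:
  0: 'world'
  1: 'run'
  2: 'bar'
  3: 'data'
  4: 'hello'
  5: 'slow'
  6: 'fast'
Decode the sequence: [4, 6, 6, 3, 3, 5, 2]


Look up each index in the dictionary:
  4 -> 'hello'
  6 -> 'fast'
  6 -> 'fast'
  3 -> 'data'
  3 -> 'data'
  5 -> 'slow'
  2 -> 'bar'

Decoded: "hello fast fast data data slow bar"


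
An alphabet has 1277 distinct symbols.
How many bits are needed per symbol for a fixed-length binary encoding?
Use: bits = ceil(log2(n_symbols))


log2(1277) = 10.3185
Bracket: 2^10 = 1024 < 1277 <= 2^11 = 2048
So ceil(log2(1277)) = 11

bits = ceil(log2(1277)) = ceil(10.3185) = 11 bits


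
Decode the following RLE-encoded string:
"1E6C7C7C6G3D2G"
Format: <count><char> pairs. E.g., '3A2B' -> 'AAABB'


Expanding each <count><char> pair:
  1E -> 'E'
  6C -> 'CCCCCC'
  7C -> 'CCCCCCC'
  7C -> 'CCCCCCC'
  6G -> 'GGGGGG'
  3D -> 'DDD'
  2G -> 'GG'

Decoded = ECCCCCCCCCCCCCCCCCCCCGGGGGGDDDGG


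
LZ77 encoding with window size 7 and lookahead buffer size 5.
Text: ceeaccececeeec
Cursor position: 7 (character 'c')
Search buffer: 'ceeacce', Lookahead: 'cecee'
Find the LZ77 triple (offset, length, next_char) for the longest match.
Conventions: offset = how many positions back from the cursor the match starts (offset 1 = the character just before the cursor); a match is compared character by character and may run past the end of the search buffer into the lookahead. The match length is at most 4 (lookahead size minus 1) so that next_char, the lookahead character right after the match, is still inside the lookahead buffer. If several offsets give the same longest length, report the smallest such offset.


Try each offset into the search buffer:
  offset=1 (pos 6, char 'e'): match length 0
  offset=2 (pos 5, char 'c'): match length 4
  offset=3 (pos 4, char 'c'): match length 1
  offset=4 (pos 3, char 'a'): match length 0
  offset=5 (pos 2, char 'e'): match length 0
  offset=6 (pos 1, char 'e'): match length 0
  offset=7 (pos 0, char 'c'): match length 2
Longest match has length 4 at offset 2.
next_char = character at position 7 + 4 = 11 -> 'e'

Best match: offset=2, length=4 (matching 'cece' starting at position 5)
LZ77 triple: (2, 4, 'e')


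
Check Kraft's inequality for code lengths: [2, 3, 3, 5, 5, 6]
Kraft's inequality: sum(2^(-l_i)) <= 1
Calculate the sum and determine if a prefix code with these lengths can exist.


Sum = 2^(-2) + 2^(-3) + 2^(-3) + 2^(-5) + 2^(-5) + 2^(-6)
    = 0.25 + 0.125 + 0.125 + 0.03125 + 0.03125 + 0.015625
    = 37/64 = 0.578125
Since 0.578125 <= 1, Kraft's inequality IS satisfied.
A prefix code with these lengths CAN exist.

Kraft sum = 0.578125. Satisfied.


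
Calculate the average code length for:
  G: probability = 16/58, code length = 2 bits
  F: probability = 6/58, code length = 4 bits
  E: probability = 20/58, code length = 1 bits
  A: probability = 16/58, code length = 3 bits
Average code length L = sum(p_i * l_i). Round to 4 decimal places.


Weighted contributions p_i * l_i:
  G: (16/58) * 2 = 32/58
  F: (6/58) * 4 = 24/58
  E: (20/58) * 1 = 20/58
  A: (16/58) * 3 = 48/58
Sum = (32 + 24 + 20 + 48)/58 = 124/58

L = 124/58 = 2.1379 bits/symbol


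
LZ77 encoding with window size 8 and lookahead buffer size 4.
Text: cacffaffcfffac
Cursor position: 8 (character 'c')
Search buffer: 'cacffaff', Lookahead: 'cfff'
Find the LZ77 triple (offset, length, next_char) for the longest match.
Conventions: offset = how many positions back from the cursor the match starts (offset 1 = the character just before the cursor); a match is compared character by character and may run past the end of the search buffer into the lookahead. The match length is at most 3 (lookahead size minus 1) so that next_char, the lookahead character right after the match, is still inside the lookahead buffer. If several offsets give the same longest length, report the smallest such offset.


Try each offset into the search buffer:
  offset=1 (pos 7, char 'f'): match length 0
  offset=2 (pos 6, char 'f'): match length 0
  offset=3 (pos 5, char 'a'): match length 0
  offset=4 (pos 4, char 'f'): match length 0
  offset=5 (pos 3, char 'f'): match length 0
  offset=6 (pos 2, char 'c'): match length 3
  offset=7 (pos 1, char 'a'): match length 0
  offset=8 (pos 0, char 'c'): match length 1
Longest match has length 3 at offset 6.
next_char = character at position 8 + 3 = 11 -> 'f'

Best match: offset=6, length=3 (matching 'cff' starting at position 2)
LZ77 triple: (6, 3, 'f')


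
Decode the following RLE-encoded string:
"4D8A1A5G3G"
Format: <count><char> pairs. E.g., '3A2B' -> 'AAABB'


Expanding each <count><char> pair:
  4D -> 'DDDD'
  8A -> 'AAAAAAAA'
  1A -> 'A'
  5G -> 'GGGGG'
  3G -> 'GGG'

Decoded = DDDDAAAAAAAAAGGGGGGGG


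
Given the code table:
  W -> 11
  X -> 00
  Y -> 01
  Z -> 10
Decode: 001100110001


Decoding:
00 -> X
11 -> W
00 -> X
11 -> W
00 -> X
01 -> Y


Result: XWXWXY


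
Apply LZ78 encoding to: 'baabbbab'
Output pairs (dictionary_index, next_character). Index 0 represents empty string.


LZ78 encoding steps:
Dictionary: {0: ''}
Step 1: w='' (idx 0), next='b' -> output (0, 'b'), add 'b' as idx 1
Step 2: w='' (idx 0), next='a' -> output (0, 'a'), add 'a' as idx 2
Step 3: w='a' (idx 2), next='b' -> output (2, 'b'), add 'ab' as idx 3
Step 4: w='b' (idx 1), next='b' -> output (1, 'b'), add 'bb' as idx 4
Step 5: w='ab' (idx 3), end of input -> output (3, '')


Encoded: [(0, 'b'), (0, 'a'), (2, 'b'), (1, 'b'), (3, '')]


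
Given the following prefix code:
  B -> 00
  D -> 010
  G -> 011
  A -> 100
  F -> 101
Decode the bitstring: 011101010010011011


Decoding step by step:
Bits 011 -> G
Bits 101 -> F
Bits 010 -> D
Bits 010 -> D
Bits 011 -> G
Bits 011 -> G


Decoded message: GFDDGG


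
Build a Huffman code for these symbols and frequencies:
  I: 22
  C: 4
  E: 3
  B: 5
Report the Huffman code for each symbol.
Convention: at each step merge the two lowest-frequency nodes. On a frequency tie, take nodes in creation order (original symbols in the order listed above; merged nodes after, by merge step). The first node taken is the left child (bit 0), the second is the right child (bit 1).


Huffman tree construction:
Step 1: Merge E(3) + C(4) = 7
Step 2: Merge B(5) + (E+C)(7) = 12
Step 3: Merge (B+(E+C))(12) + I(22) = 34
Read each symbol's code off the tree from the root (left child = 0, right child = 1).

Codes:
  I: 1 (length 1)
  C: 011 (length 3)
  E: 010 (length 3)
  B: 00 (length 2)
Average code length: 53/34 = 1.5588 bits/symbol


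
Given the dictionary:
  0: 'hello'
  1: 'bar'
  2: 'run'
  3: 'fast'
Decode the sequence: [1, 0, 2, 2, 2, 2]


Look up each index in the dictionary:
  1 -> 'bar'
  0 -> 'hello'
  2 -> 'run'
  2 -> 'run'
  2 -> 'run'
  2 -> 'run'

Decoded: "bar hello run run run run"


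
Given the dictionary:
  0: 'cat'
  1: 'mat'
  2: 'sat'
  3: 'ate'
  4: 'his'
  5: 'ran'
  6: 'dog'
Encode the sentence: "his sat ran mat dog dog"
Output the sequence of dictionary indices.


Look up each word in the dictionary:
  'his' -> 4
  'sat' -> 2
  'ran' -> 5
  'mat' -> 1
  'dog' -> 6
  'dog' -> 6

Encoded: [4, 2, 5, 1, 6, 6]


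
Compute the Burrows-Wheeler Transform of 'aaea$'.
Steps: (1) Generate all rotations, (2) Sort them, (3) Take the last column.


Rotations (sorted):
  0: $aaea -> last char: a
  1: a$aae -> last char: e
  2: aaea$ -> last char: $
  3: aea$a -> last char: a
  4: ea$aa -> last char: a


BWT = ae$aa


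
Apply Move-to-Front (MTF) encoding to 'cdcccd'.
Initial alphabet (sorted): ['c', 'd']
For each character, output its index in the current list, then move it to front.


MTF encoding:
'c': index 0 in ['c', 'd'] -> ['c', 'd']
'd': index 1 in ['c', 'd'] -> ['d', 'c']
'c': index 1 in ['d', 'c'] -> ['c', 'd']
'c': index 0 in ['c', 'd'] -> ['c', 'd']
'c': index 0 in ['c', 'd'] -> ['c', 'd']
'd': index 1 in ['c', 'd'] -> ['d', 'c']


Output: [0, 1, 1, 0, 0, 1]


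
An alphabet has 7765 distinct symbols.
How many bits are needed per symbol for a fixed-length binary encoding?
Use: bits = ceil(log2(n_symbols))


log2(7765) = 12.9228
Bracket: 2^12 = 4096 < 7765 <= 2^13 = 8192
So ceil(log2(7765)) = 13

bits = ceil(log2(7765)) = ceil(12.9228) = 13 bits


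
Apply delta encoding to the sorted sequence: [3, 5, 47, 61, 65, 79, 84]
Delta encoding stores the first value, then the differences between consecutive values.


First value: 3
Deltas:
  5 - 3 = 2
  47 - 5 = 42
  61 - 47 = 14
  65 - 61 = 4
  79 - 65 = 14
  84 - 79 = 5


Delta encoded: [3, 2, 42, 14, 4, 14, 5]


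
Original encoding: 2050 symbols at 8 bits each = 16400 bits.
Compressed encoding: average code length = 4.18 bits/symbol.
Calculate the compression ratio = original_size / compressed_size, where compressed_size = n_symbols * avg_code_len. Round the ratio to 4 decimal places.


original_size = n_symbols * orig_bits = 2050 * 8 = 16400 bits
compressed_size = n_symbols * avg_code_len = 2050 * 4.18 = 8569.0 bits
ratio = original_size / compressed_size = 16400 / 8569.0 = 1.9139

Compression ratio = 1.9139


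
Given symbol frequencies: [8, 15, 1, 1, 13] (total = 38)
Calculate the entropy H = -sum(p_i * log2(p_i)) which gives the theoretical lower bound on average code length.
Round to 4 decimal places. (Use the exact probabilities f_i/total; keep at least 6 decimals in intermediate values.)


Per-symbol terms -p_i * log2(p_i) with p_i = f_i/38:
  p = 8/38 = 0.210526: log2(p) = -2.247928, -p*log2(p) = 0.473248
  p = 15/38 = 0.394737: log2(p) = -1.341037, -p*log2(p) = 0.529357
  p = 1/38 = 0.026316: log2(p) = -5.247928, -p*log2(p) = 0.138103
  p = 1/38 = 0.026316: log2(p) = -5.247928, -p*log2(p) = 0.138103
  p = 13/38 = 0.342105: log2(p) = -1.547488, -p*log2(p) = 0.529404
H = 0.473248 + 0.529357 + 0.138103 + 0.138103 + 0.529404 = 1.808215

H = 1.8082 bits/symbol


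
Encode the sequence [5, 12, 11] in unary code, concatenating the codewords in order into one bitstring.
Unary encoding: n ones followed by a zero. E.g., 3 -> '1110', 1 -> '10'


Encode each number as n ones followed by a terminating 0:
  5 -> 111110 (6 bits)
  12 -> 1111111111110 (13 bits)
  11 -> 111111111110 (12 bits)
Total length = 6 + 13 + 12 = 31 bits.

Unary([5, 12, 11]) = 1111101111111111110111111111110 (31 bits)


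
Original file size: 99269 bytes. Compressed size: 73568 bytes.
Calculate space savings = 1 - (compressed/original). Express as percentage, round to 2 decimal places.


ratio = compressed/original = 73568/99269 = 0.741097
savings = 1 - ratio = 1 - 0.741097 = 0.258903
as a percentage: 0.258903 * 100 = 25.89%

Space savings = 1 - 73568/99269 = 25.89%


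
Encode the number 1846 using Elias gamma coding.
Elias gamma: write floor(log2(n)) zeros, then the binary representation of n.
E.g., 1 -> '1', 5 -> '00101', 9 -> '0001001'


num_bits = floor(log2(1846)) + 1 = 11
leading_zeros = num_bits - 1 = 10
binary(1846) = 11100110110

Elias gamma(1846) = '0000000000' + '11100110110' = 000000000011100110110 (21 bits)


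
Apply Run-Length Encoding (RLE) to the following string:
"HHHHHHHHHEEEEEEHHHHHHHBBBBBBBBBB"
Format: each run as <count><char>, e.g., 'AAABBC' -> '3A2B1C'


Scanning runs left to right:
  i=0: run of 'H' x 9 -> '9H'
  i=9: run of 'E' x 6 -> '6E'
  i=15: run of 'H' x 7 -> '7H'
  i=22: run of 'B' x 10 -> '10B'

RLE = 9H6E7H10B


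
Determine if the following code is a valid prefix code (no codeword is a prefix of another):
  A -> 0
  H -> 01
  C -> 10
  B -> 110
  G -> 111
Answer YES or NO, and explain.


Checking each pair (does one codeword prefix another?):
  A='0' vs H='01': prefix -- VIOLATION

NO -- this is NOT a valid prefix code. A (0) is a prefix of H (01).


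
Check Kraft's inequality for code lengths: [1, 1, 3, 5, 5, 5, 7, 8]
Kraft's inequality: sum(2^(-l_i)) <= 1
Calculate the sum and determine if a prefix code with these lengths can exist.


Sum = 2^(-1) + 2^(-1) + 2^(-3) + 2^(-5) + 2^(-5) + 2^(-5) + 2^(-7) + 2^(-8)
    = 0.5 + 0.5 + 0.125 + 0.03125 + 0.03125 + 0.03125 + 0.0078125 + 0.00390625
    = 315/256 = 1.23046875
Since 1.23046875 > 1, Kraft's inequality is NOT satisfied.
A prefix code with these lengths CANNOT exist.

Kraft sum = 1.23046875. Not satisfied.


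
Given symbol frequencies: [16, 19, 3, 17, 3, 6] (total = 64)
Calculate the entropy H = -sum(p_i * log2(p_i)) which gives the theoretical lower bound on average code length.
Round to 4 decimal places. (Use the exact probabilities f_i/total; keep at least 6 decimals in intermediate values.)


Per-symbol terms -p_i * log2(p_i) with p_i = f_i/64:
  p = 16/64 = 0.250000: log2(p) = -2.000000, -p*log2(p) = 0.500000
  p = 19/64 = 0.296875: log2(p) = -1.752072, -p*log2(p) = 0.520147
  p = 3/64 = 0.046875: log2(p) = -4.415037, -p*log2(p) = 0.206955
  p = 17/64 = 0.265625: log2(p) = -1.912537, -p*log2(p) = 0.508018
  p = 3/64 = 0.046875: log2(p) = -4.415037, -p*log2(p) = 0.206955
  p = 6/64 = 0.093750: log2(p) = -3.415037, -p*log2(p) = 0.320160
H = 0.500000 + 0.520147 + 0.206955 + 0.508018 + 0.206955 + 0.320160 = 2.262235

H = 2.2622 bits/symbol


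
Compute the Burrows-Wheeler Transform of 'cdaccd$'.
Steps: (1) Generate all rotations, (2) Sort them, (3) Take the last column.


Rotations (sorted):
  0: $cdaccd -> last char: d
  1: accd$cd -> last char: d
  2: ccd$cda -> last char: a
  3: cd$cdac -> last char: c
  4: cdaccd$ -> last char: $
  5: d$cdacc -> last char: c
  6: daccd$c -> last char: c


BWT = ddac$cc


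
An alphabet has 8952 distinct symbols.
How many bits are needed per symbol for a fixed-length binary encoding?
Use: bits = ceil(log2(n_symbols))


log2(8952) = 13.128
Bracket: 2^13 = 8192 < 8952 <= 2^14 = 16384
So ceil(log2(8952)) = 14

bits = ceil(log2(8952)) = ceil(13.128) = 14 bits


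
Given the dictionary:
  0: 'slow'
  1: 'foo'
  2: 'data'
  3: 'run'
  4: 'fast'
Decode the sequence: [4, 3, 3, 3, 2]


Look up each index in the dictionary:
  4 -> 'fast'
  3 -> 'run'
  3 -> 'run'
  3 -> 'run'
  2 -> 'data'

Decoded: "fast run run run data"


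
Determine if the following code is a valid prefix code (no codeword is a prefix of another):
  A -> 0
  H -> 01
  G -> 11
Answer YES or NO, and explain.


Checking each pair (does one codeword prefix another?):
  A='0' vs H='01': prefix -- VIOLATION

NO -- this is NOT a valid prefix code. A (0) is a prefix of H (01).


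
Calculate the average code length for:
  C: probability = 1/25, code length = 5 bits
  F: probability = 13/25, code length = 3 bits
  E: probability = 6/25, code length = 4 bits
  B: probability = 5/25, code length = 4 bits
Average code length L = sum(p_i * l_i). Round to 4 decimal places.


Weighted contributions p_i * l_i:
  C: (1/25) * 5 = 5/25
  F: (13/25) * 3 = 39/25
  E: (6/25) * 4 = 24/25
  B: (5/25) * 4 = 20/25
Sum = (5 + 39 + 24 + 20)/25 = 88/25

L = 88/25 = 3.5200 bits/symbol


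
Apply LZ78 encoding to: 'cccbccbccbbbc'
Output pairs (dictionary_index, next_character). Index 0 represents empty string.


LZ78 encoding steps:
Dictionary: {0: ''}
Step 1: w='' (idx 0), next='c' -> output (0, 'c'), add 'c' as idx 1
Step 2: w='c' (idx 1), next='c' -> output (1, 'c'), add 'cc' as idx 2
Step 3: w='' (idx 0), next='b' -> output (0, 'b'), add 'b' as idx 3
Step 4: w='cc' (idx 2), next='b' -> output (2, 'b'), add 'ccb' as idx 4
Step 5: w='ccb' (idx 4), next='b' -> output (4, 'b'), add 'ccbb' as idx 5
Step 6: w='b' (idx 3), next='c' -> output (3, 'c'), add 'bc' as idx 6


Encoded: [(0, 'c'), (1, 'c'), (0, 'b'), (2, 'b'), (4, 'b'), (3, 'c')]


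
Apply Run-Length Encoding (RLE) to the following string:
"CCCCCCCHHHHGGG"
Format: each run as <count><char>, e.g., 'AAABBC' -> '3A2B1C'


Scanning runs left to right:
  i=0: run of 'C' x 7 -> '7C'
  i=7: run of 'H' x 4 -> '4H'
  i=11: run of 'G' x 3 -> '3G'

RLE = 7C4H3G


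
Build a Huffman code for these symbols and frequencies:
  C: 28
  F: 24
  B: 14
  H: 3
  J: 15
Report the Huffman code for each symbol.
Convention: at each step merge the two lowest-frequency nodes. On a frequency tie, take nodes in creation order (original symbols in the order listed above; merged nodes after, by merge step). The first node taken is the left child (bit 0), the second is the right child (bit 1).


Huffman tree construction:
Step 1: Merge H(3) + B(14) = 17
Step 2: Merge J(15) + (H+B)(17) = 32
Step 3: Merge F(24) + C(28) = 52
Step 4: Merge (J+(H+B))(32) + (F+C)(52) = 84
Read each symbol's code off the tree from the root (left child = 0, right child = 1).

Codes:
  C: 11 (length 2)
  F: 10 (length 2)
  B: 011 (length 3)
  H: 010 (length 3)
  J: 00 (length 2)
Average code length: 185/84 = 2.2024 bits/symbol


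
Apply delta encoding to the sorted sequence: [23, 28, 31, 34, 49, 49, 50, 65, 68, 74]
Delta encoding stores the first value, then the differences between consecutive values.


First value: 23
Deltas:
  28 - 23 = 5
  31 - 28 = 3
  34 - 31 = 3
  49 - 34 = 15
  49 - 49 = 0
  50 - 49 = 1
  65 - 50 = 15
  68 - 65 = 3
  74 - 68 = 6


Delta encoded: [23, 5, 3, 3, 15, 0, 1, 15, 3, 6]


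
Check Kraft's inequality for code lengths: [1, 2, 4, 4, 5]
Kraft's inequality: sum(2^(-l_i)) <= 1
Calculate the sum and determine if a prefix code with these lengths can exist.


Sum = 2^(-1) + 2^(-2) + 2^(-4) + 2^(-4) + 2^(-5)
    = 0.5 + 0.25 + 0.0625 + 0.0625 + 0.03125
    = 29/32 = 0.90625
Since 0.90625 <= 1, Kraft's inequality IS satisfied.
A prefix code with these lengths CAN exist.

Kraft sum = 0.90625. Satisfied.


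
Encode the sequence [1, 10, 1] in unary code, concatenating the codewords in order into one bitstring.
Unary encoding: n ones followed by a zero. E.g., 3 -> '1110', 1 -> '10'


Encode each number as n ones followed by a terminating 0:
  1 -> 10 (2 bits)
  10 -> 11111111110 (11 bits)
  1 -> 10 (2 bits)
Total length = 2 + 11 + 2 = 15 bits.

Unary([1, 10, 1]) = 101111111111010 (15 bits)


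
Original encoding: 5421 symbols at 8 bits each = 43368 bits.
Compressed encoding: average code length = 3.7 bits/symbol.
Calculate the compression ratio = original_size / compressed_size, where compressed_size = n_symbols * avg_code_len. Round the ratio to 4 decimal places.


original_size = n_symbols * orig_bits = 5421 * 8 = 43368 bits
compressed_size = n_symbols * avg_code_len = 5421 * 3.7 = 20057.7 bits
ratio = original_size / compressed_size = 43368 / 20057.7 = 2.1622

Compression ratio = 2.1622


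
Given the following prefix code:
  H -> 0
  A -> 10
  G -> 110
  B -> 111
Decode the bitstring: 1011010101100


Decoding step by step:
Bits 10 -> A
Bits 110 -> G
Bits 10 -> A
Bits 10 -> A
Bits 110 -> G
Bits 0 -> H


Decoded message: AGAAGH


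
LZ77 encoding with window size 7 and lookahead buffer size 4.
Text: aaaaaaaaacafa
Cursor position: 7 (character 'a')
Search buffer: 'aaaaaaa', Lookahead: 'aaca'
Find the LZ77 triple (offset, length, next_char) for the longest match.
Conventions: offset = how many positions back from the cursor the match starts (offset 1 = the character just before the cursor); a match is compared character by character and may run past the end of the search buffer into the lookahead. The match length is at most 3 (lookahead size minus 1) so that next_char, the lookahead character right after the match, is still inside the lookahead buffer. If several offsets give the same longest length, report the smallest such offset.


Try each offset into the search buffer:
  offset=1 (pos 6, char 'a'): match length 2
  offset=2 (pos 5, char 'a'): match length 2
  offset=3 (pos 4, char 'a'): match length 2
  offset=4 (pos 3, char 'a'): match length 2
  offset=5 (pos 2, char 'a'): match length 2
  offset=6 (pos 1, char 'a'): match length 2
  offset=7 (pos 0, char 'a'): match length 2
Longest match has length 2, found at offsets 1, 2, 3, 4, 5, 6, 7; take the smallest, offset 1.
next_char = character at position 7 + 2 = 9 -> 'c'

Best match: offset=1, length=2 (matching 'aa' starting at position 6)
LZ77 triple: (1, 2, 'c')


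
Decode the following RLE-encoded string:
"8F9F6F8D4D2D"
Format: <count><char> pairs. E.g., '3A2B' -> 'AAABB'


Expanding each <count><char> pair:
  8F -> 'FFFFFFFF'
  9F -> 'FFFFFFFFF'
  6F -> 'FFFFFF'
  8D -> 'DDDDDDDD'
  4D -> 'DDDD'
  2D -> 'DD'

Decoded = FFFFFFFFFFFFFFFFFFFFFFFDDDDDDDDDDDDDD


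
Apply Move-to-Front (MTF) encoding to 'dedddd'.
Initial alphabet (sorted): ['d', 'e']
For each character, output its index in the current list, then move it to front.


MTF encoding:
'd': index 0 in ['d', 'e'] -> ['d', 'e']
'e': index 1 in ['d', 'e'] -> ['e', 'd']
'd': index 1 in ['e', 'd'] -> ['d', 'e']
'd': index 0 in ['d', 'e'] -> ['d', 'e']
'd': index 0 in ['d', 'e'] -> ['d', 'e']
'd': index 0 in ['d', 'e'] -> ['d', 'e']


Output: [0, 1, 1, 0, 0, 0]


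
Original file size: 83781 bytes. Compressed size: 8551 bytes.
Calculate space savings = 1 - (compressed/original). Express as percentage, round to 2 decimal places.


ratio = compressed/original = 8551/83781 = 0.102064
savings = 1 - ratio = 1 - 0.102064 = 0.897936
as a percentage: 0.897936 * 100 = 89.79%

Space savings = 1 - 8551/83781 = 89.79%


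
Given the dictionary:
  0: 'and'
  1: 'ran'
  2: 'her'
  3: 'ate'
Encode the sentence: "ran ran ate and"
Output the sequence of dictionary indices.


Look up each word in the dictionary:
  'ran' -> 1
  'ran' -> 1
  'ate' -> 3
  'and' -> 0

Encoded: [1, 1, 3, 0]


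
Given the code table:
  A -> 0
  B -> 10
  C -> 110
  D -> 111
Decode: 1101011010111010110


Decoding:
110 -> C
10 -> B
110 -> C
10 -> B
111 -> D
0 -> A
10 -> B
110 -> C


Result: CBCBDABC


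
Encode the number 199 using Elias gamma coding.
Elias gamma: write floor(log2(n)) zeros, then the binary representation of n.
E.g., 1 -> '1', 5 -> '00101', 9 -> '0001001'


num_bits = floor(log2(199)) + 1 = 8
leading_zeros = num_bits - 1 = 7
binary(199) = 11000111

Elias gamma(199) = '0000000' + '11000111' = 000000011000111 (15 bits)


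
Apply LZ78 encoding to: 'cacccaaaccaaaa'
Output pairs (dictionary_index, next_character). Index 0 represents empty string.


LZ78 encoding steps:
Dictionary: {0: ''}
Step 1: w='' (idx 0), next='c' -> output (0, 'c'), add 'c' as idx 1
Step 2: w='' (idx 0), next='a' -> output (0, 'a'), add 'a' as idx 2
Step 3: w='c' (idx 1), next='c' -> output (1, 'c'), add 'cc' as idx 3
Step 4: w='c' (idx 1), next='a' -> output (1, 'a'), add 'ca' as idx 4
Step 5: w='a' (idx 2), next='a' -> output (2, 'a'), add 'aa' as idx 5
Step 6: w='cc' (idx 3), next='a' -> output (3, 'a'), add 'cca' as idx 6
Step 7: w='aa' (idx 5), next='a' -> output (5, 'a'), add 'aaa' as idx 7


Encoded: [(0, 'c'), (0, 'a'), (1, 'c'), (1, 'a'), (2, 'a'), (3, 'a'), (5, 'a')]


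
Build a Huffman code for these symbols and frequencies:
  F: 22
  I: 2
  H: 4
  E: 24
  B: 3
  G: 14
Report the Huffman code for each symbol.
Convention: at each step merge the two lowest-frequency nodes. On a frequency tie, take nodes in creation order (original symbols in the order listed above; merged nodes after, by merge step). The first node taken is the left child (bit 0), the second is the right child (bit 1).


Huffman tree construction:
Step 1: Merge I(2) + B(3) = 5
Step 2: Merge H(4) + (I+B)(5) = 9
Step 3: Merge (H+(I+B))(9) + G(14) = 23
Step 4: Merge F(22) + ((H+(I+B))+G)(23) = 45
Step 5: Merge E(24) + (F+((H+(I+B))+G))(45) = 69
Read each symbol's code off the tree from the root (left child = 0, right child = 1).

Codes:
  F: 10 (length 2)
  I: 11010 (length 5)
  H: 1100 (length 4)
  E: 0 (length 1)
  B: 11011 (length 5)
  G: 111 (length 3)
Average code length: 151/69 = 2.1884 bits/symbol


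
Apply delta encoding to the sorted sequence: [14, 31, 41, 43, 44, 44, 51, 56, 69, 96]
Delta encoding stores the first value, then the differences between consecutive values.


First value: 14
Deltas:
  31 - 14 = 17
  41 - 31 = 10
  43 - 41 = 2
  44 - 43 = 1
  44 - 44 = 0
  51 - 44 = 7
  56 - 51 = 5
  69 - 56 = 13
  96 - 69 = 27


Delta encoded: [14, 17, 10, 2, 1, 0, 7, 5, 13, 27]


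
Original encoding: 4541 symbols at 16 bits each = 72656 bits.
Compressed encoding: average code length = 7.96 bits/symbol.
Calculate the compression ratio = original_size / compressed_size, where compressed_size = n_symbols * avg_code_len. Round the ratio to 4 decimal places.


original_size = n_symbols * orig_bits = 4541 * 16 = 72656 bits
compressed_size = n_symbols * avg_code_len = 4541 * 7.96 = 36146.36 bits
ratio = original_size / compressed_size = 72656 / 36146.36 = 2.0101

Compression ratio = 2.0101


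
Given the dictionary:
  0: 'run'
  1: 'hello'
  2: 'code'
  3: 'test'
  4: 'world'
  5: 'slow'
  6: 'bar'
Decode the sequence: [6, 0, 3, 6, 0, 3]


Look up each index in the dictionary:
  6 -> 'bar'
  0 -> 'run'
  3 -> 'test'
  6 -> 'bar'
  0 -> 'run'
  3 -> 'test'

Decoded: "bar run test bar run test"


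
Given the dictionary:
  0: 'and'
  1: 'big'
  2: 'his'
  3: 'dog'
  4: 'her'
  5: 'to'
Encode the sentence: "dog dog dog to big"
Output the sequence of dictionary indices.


Look up each word in the dictionary:
  'dog' -> 3
  'dog' -> 3
  'dog' -> 3
  'to' -> 5
  'big' -> 1

Encoded: [3, 3, 3, 5, 1]


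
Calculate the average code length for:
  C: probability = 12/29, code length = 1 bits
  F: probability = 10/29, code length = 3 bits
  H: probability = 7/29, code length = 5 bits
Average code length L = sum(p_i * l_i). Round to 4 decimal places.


Weighted contributions p_i * l_i:
  C: (12/29) * 1 = 12/29
  F: (10/29) * 3 = 30/29
  H: (7/29) * 5 = 35/29
Sum = (12 + 30 + 35)/29 = 77/29

L = 77/29 = 2.6552 bits/symbol


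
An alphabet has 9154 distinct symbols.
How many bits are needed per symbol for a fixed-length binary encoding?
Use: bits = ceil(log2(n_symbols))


log2(9154) = 13.1602
Bracket: 2^13 = 8192 < 9154 <= 2^14 = 16384
So ceil(log2(9154)) = 14

bits = ceil(log2(9154)) = ceil(13.1602) = 14 bits


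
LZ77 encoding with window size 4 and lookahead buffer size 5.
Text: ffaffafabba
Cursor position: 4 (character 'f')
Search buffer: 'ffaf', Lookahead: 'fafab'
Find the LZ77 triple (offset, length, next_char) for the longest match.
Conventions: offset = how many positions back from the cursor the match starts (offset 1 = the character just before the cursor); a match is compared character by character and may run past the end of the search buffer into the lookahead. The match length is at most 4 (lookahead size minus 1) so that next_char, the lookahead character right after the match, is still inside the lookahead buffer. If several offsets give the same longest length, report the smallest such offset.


Try each offset into the search buffer:
  offset=1 (pos 3, char 'f'): match length 1
  offset=2 (pos 2, char 'a'): match length 0
  offset=3 (pos 1, char 'f'): match length 3
  offset=4 (pos 0, char 'f'): match length 1
Longest match has length 3 at offset 3.
next_char = character at position 4 + 3 = 7 -> 'a'

Best match: offset=3, length=3 (matching 'faf' starting at position 1)
LZ77 triple: (3, 3, 'a')


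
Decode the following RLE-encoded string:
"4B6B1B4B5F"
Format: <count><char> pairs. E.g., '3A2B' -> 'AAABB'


Expanding each <count><char> pair:
  4B -> 'BBBB'
  6B -> 'BBBBBB'
  1B -> 'B'
  4B -> 'BBBB'
  5F -> 'FFFFF'

Decoded = BBBBBBBBBBBBBBBFFFFF


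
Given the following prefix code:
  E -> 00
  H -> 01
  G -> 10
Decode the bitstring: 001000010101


Decoding step by step:
Bits 00 -> E
Bits 10 -> G
Bits 00 -> E
Bits 01 -> H
Bits 01 -> H
Bits 01 -> H


Decoded message: EGEHHH


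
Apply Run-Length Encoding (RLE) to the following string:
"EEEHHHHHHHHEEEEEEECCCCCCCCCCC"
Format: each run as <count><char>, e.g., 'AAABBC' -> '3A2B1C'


Scanning runs left to right:
  i=0: run of 'E' x 3 -> '3E'
  i=3: run of 'H' x 8 -> '8H'
  i=11: run of 'E' x 7 -> '7E'
  i=18: run of 'C' x 11 -> '11C'

RLE = 3E8H7E11C


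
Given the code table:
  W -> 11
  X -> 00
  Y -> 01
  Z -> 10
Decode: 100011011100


Decoding:
10 -> Z
00 -> X
11 -> W
01 -> Y
11 -> W
00 -> X


Result: ZXWYWX


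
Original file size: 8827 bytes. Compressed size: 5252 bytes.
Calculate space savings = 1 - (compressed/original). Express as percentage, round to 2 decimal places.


ratio = compressed/original = 5252/8827 = 0.594993
savings = 1 - ratio = 1 - 0.594993 = 0.405007
as a percentage: 0.405007 * 100 = 40.5%

Space savings = 1 - 5252/8827 = 40.5%


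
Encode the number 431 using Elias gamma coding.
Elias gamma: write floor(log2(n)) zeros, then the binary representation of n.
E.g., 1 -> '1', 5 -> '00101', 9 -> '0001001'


num_bits = floor(log2(431)) + 1 = 9
leading_zeros = num_bits - 1 = 8
binary(431) = 110101111

Elias gamma(431) = '00000000' + '110101111' = 00000000110101111 (17 bits)


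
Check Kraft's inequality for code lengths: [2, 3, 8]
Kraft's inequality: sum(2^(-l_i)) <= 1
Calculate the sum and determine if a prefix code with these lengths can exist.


Sum = 2^(-2) + 2^(-3) + 2^(-8)
    = 0.25 + 0.125 + 0.00390625
    = 97/256 = 0.37890625
Since 0.37890625 <= 1, Kraft's inequality IS satisfied.
A prefix code with these lengths CAN exist.

Kraft sum = 0.37890625. Satisfied.


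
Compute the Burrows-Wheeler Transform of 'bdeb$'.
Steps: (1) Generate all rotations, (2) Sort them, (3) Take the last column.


Rotations (sorted):
  0: $bdeb -> last char: b
  1: b$bde -> last char: e
  2: bdeb$ -> last char: $
  3: deb$b -> last char: b
  4: eb$bd -> last char: d


BWT = be$bd


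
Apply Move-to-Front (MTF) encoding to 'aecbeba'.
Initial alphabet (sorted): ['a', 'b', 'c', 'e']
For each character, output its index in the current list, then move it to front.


MTF encoding:
'a': index 0 in ['a', 'b', 'c', 'e'] -> ['a', 'b', 'c', 'e']
'e': index 3 in ['a', 'b', 'c', 'e'] -> ['e', 'a', 'b', 'c']
'c': index 3 in ['e', 'a', 'b', 'c'] -> ['c', 'e', 'a', 'b']
'b': index 3 in ['c', 'e', 'a', 'b'] -> ['b', 'c', 'e', 'a']
'e': index 2 in ['b', 'c', 'e', 'a'] -> ['e', 'b', 'c', 'a']
'b': index 1 in ['e', 'b', 'c', 'a'] -> ['b', 'e', 'c', 'a']
'a': index 3 in ['b', 'e', 'c', 'a'] -> ['a', 'b', 'e', 'c']


Output: [0, 3, 3, 3, 2, 1, 3]


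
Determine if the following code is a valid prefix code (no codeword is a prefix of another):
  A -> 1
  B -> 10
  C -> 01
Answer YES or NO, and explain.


Checking each pair (does one codeword prefix another?):
  A='1' vs B='10': prefix -- VIOLATION

NO -- this is NOT a valid prefix code. A (1) is a prefix of B (10).


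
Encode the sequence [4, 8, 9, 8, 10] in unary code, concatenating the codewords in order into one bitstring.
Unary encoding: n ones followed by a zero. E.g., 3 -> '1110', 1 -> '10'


Encode each number as n ones followed by a terminating 0:
  4 -> 11110 (5 bits)
  8 -> 111111110 (9 bits)
  9 -> 1111111110 (10 bits)
  8 -> 111111110 (9 bits)
  10 -> 11111111110 (11 bits)
Total length = 5 + 9 + 10 + 9 + 11 = 44 bits.

Unary([4, 8, 9, 8, 10]) = 11110111111110111111111011111111011111111110 (44 bits)


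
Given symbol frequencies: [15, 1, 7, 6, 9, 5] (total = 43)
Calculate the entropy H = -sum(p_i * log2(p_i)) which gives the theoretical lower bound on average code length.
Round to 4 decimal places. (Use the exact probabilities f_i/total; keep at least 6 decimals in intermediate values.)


Per-symbol terms -p_i * log2(p_i) with p_i = f_i/43:
  p = 15/43 = 0.348837: log2(p) = -1.519374, -p*log2(p) = 0.530014
  p = 1/43 = 0.023256: log2(p) = -5.426265, -p*log2(p) = 0.126192
  p = 7/43 = 0.162791: log2(p) = -2.618910, -p*log2(p) = 0.426334
  p = 6/43 = 0.139535: log2(p) = -2.841302, -p*log2(p) = 0.396461
  p = 9/43 = 0.209302: log2(p) = -2.256340, -p*log2(p) = 0.472257
  p = 5/43 = 0.116279: log2(p) = -3.104337, -p*log2(p) = 0.360969
H = 0.530014 + 0.126192 + 0.426334 + 0.396461 + 0.472257 + 0.360969 = 2.312227

H = 2.3122 bits/symbol


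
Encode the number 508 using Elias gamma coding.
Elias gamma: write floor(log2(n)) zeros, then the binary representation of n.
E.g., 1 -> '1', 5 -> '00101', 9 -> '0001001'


num_bits = floor(log2(508)) + 1 = 9
leading_zeros = num_bits - 1 = 8
binary(508) = 111111100

Elias gamma(508) = '00000000' + '111111100' = 00000000111111100 (17 bits)


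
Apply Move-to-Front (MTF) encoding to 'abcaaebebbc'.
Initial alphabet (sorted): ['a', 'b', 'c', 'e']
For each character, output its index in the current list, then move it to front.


MTF encoding:
'a': index 0 in ['a', 'b', 'c', 'e'] -> ['a', 'b', 'c', 'e']
'b': index 1 in ['a', 'b', 'c', 'e'] -> ['b', 'a', 'c', 'e']
'c': index 2 in ['b', 'a', 'c', 'e'] -> ['c', 'b', 'a', 'e']
'a': index 2 in ['c', 'b', 'a', 'e'] -> ['a', 'c', 'b', 'e']
'a': index 0 in ['a', 'c', 'b', 'e'] -> ['a', 'c', 'b', 'e']
'e': index 3 in ['a', 'c', 'b', 'e'] -> ['e', 'a', 'c', 'b']
'b': index 3 in ['e', 'a', 'c', 'b'] -> ['b', 'e', 'a', 'c']
'e': index 1 in ['b', 'e', 'a', 'c'] -> ['e', 'b', 'a', 'c']
'b': index 1 in ['e', 'b', 'a', 'c'] -> ['b', 'e', 'a', 'c']
'b': index 0 in ['b', 'e', 'a', 'c'] -> ['b', 'e', 'a', 'c']
'c': index 3 in ['b', 'e', 'a', 'c'] -> ['c', 'b', 'e', 'a']


Output: [0, 1, 2, 2, 0, 3, 3, 1, 1, 0, 3]
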